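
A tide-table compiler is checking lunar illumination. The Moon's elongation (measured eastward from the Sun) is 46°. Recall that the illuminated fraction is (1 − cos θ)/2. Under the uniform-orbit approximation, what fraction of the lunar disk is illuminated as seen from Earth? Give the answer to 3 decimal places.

0.153

Half-versine of 46°: (1 − 0.695)/2 = 0.153.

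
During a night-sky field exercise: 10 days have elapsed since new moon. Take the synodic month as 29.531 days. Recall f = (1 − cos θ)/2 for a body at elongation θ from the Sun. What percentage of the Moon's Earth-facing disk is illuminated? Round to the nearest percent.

Elongation θ = 360° × 10/29.531 ≈ 121.9°.
Illuminated fraction = (1 − cos 121.9°)/2 = (1 − (-0.529))/2 ≈ 0.764, so 76%.

76%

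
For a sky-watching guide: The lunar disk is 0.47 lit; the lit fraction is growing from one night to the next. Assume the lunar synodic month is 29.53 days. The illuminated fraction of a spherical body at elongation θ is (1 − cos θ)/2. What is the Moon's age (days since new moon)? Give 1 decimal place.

7.1 days

cos θ = 1 − 2f = 0.060, giving a principal value of 86.6°.
Before full moon the principal value applies: θ = 86.6°.
At 360°/29.53 d per day, 86.6° corresponds to 7.10 days.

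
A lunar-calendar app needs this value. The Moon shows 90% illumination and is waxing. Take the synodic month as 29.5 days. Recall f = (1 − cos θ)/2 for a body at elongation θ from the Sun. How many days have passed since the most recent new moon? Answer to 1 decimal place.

11.7 days

From f = (1 − cos θ)/2: cos θ = 1 − 2×0.90 = -0.800; arccos → 143.1°.
The Moon is waxing (0°–180°), so θ = 143.1° directly.
Age = 29.5 × 143.1°/360° ≈ 11.73 days.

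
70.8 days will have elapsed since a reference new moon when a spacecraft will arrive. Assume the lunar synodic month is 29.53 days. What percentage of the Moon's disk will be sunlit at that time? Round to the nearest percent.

70.8/29.53 = 2.398 lunations, so 2 complete cycles and 11.74 d into the next.
Elongation θ = 360° × 11.74/29.53 ≈ 143.1°.
cos 143.1° = (-0.800), so f = (1 − (-0.800))/2 = 0.900, so 90%.

90%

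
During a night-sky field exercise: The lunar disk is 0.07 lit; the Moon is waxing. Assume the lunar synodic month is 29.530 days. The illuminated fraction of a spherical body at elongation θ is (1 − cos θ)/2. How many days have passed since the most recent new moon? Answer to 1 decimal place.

Invert f = (1 − cos θ)/2 to get cos θ = 1 − 2(0.07) = 0.860, hence θ₀ = arccos 0.860 = 30.7°.
Waxing ⇒ before full, so θ = 30.7°.
That fraction of the synodic month is 30.7/360 × 29.530 d ≈ 2.52 d.

2.5 days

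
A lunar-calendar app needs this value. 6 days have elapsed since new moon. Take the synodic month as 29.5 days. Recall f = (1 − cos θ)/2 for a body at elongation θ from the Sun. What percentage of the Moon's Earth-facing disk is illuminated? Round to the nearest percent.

36%

The Moon has covered 6/29.5 of its cycle, so θ ≈ 360° × 6/29.5 = 73.2°.
Illuminated fraction = (1 − cos 73.2°)/2 = (1 − 0.289)/2 ≈ 0.356, so 36%.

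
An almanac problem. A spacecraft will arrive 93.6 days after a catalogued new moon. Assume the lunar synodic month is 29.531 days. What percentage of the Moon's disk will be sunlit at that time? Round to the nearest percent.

93.6 d spans 3 complete synodic months (3 × 29.531 = 88.59 d) plus 5.01 d.
The Moon has covered 5.01/29.531 of its cycle, so θ ≈ 360° × 5.01/29.531 = 61.0°.
cos 61.0° = 0.484, so f = (1 − 0.484)/2 = 0.258, so 26%.

26%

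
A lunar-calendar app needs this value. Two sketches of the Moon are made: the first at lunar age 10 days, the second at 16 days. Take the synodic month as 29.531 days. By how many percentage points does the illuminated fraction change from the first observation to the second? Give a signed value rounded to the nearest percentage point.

+22 pp

θ₁ = 360° × 10/29.531 = 121.9°, f₁ = (1 − cos θ₁)/2 = 0.764.
θ₂ = 360° × 16/29.531 = 195.0°, f₂ = (1 − cos θ₂)/2 = 0.983.
Change = f₂ − f₁ = +0.219 → +22 percentage points.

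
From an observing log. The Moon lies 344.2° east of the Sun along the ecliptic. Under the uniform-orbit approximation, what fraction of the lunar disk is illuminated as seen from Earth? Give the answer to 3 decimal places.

0.019

Half-versine of 344.2°: (1 − 0.962)/2 = 0.019.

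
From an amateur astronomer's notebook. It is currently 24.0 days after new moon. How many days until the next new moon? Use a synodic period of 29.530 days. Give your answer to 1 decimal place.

5.5 days

The next new moon completes the synodic month: 29.530 − 24.0 = 5.530 days.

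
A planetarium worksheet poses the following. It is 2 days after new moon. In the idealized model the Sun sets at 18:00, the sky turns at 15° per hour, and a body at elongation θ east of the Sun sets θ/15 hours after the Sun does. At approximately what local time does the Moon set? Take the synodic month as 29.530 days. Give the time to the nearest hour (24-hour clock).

Elongation θ = 360° × 2/29.530 ≈ 24.4°.
At 15° of sky rotation per hour, 24.4° corresponds to a 1.63 h lag.
18:00 + 1.63 h ≈ 19:38 → 20:00 to the nearest hour.

20:00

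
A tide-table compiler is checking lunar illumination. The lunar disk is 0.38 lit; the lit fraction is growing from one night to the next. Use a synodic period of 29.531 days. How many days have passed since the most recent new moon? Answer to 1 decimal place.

Invert f = (1 − cos θ)/2 to get cos θ = 1 − 2(0.38) = 0.240, hence θ₀ = arccos 0.240 = 76.1°.
Before full moon the principal value applies: θ = 76.1°.
That fraction of the synodic month is 76.1/360 × 29.531 d ≈ 6.24 d.

6.2 days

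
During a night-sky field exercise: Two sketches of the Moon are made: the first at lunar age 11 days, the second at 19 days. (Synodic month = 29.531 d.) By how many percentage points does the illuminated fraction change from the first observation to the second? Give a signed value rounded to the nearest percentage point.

-4 pp

First observation: θ = 360°·11/29.531 = 134.1°, so f = 0.848.
Second observation: θ = 231.6°, f = 0.810.
Δf = 0.810 − 0.848 = -0.038, i.e. -4 pp.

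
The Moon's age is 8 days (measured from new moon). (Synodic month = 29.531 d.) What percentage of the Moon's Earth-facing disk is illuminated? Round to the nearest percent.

57%

The Moon has covered 8/29.531 of its cycle, so θ ≈ 360° × 8/29.531 = 97.5°.
Illuminated fraction = (1 − cos 97.5°)/2 = (1 − (-0.131))/2 ≈ 0.565, so 57%.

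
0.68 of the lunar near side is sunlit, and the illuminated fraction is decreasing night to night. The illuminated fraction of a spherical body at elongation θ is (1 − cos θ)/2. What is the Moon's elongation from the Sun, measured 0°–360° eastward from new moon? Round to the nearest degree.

249°

From f = (1 − cos θ)/2: cos θ = 1 − 2×0.68 = -0.360; arccos → 111.1°.
A waning Moon lies in 180°–360°, so θ = 360° − 111.1° = 248.9°.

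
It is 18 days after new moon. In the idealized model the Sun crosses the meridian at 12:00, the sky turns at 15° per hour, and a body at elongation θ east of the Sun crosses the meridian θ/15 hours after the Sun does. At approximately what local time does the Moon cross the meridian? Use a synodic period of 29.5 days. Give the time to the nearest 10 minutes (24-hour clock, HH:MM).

The Moon has covered 18/29.5 of its cycle, so θ ≈ 360° × 18/29.5 = 219.7°.
At 15° of sky rotation per hour, 219.7° corresponds to a 14.64 h lag.
12:00 + 14.644 h ≈ 02:39 → 02:40 to the nearest ten minutes.

02:40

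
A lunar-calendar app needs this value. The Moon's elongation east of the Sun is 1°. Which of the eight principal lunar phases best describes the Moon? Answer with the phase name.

The new moon sector spans roughly -22°–22°; 1° falls inside it.

new moon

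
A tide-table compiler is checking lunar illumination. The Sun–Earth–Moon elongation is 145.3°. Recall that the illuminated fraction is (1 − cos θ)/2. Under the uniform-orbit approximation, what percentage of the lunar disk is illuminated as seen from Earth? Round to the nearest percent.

cos 145.3° = (-0.822), so f = (1 − (-0.822))/2 = 0.911, i.e. 91%.

91%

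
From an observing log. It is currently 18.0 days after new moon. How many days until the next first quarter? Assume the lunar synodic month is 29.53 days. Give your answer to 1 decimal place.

18.9 days

First quarter occurs at elongation 90°, i.e. at age 29.53 × 90/360 = 7.383 d.
This lunation's first quarter (7.383 d) has passed, so add one period: 36.913 − 18.0 = 18.913 days.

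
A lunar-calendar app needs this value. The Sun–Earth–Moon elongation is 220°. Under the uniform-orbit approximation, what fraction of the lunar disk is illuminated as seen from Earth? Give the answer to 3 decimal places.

0.883

cos 220° = (-0.766), so f = (1 − (-0.766))/2 = 0.883.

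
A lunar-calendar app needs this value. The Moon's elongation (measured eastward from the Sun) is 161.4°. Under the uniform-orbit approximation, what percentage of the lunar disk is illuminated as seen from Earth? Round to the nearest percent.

Half-versine of 161.4°: (1 − (-0.948))/2 = 0.974, i.e. 97%.

97%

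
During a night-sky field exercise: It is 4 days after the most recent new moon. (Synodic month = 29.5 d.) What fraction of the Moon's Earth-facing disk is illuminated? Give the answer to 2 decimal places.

0.17

The Moon has covered 4/29.5 of its cycle, so θ ≈ 360° × 4/29.5 = 48.8°.
cos 48.8° = 0.659, so f = (1 − 0.659)/2 = 0.171.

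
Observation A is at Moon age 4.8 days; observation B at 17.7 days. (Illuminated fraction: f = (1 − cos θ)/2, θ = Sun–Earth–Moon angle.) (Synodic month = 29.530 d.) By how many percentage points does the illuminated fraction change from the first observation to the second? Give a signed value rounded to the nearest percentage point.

θ₁ = 360° × 4.8/29.530 = 58.5°, f₁ = (1 − cos θ₁)/2 = 0.239.
θ₂ = 360° × 17.7/29.530 = 215.8°, f₂ = (1 − cos θ₂)/2 = 0.906.
Change = f₂ − f₁ = +0.667 → +67 percentage points.

+67 pp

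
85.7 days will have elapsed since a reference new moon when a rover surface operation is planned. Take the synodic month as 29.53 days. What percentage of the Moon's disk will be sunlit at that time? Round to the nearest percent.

9%

85.7 d spans 2 complete synodic months (2 × 29.53 = 59.06 d) plus 26.64 d.
Phase angle: θ = 360°·(26.64 d)/(29.53 d) = 324.8°.
With cos θ = 0.817, the lit fraction is (1 − 0.817)/2 ≈ 0.092, so 9%.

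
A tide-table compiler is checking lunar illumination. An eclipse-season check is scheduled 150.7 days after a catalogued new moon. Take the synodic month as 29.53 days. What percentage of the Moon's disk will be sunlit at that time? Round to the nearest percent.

10%

Reduce mod P: 150.7 − 5×29.53 = 3.05 d into the current lunation.
The Moon has covered 3.05/29.53 of its cycle, so θ ≈ 360° × 3.05/29.53 = 37.2°.
Illuminated fraction = (1 − cos 37.2°)/2 = (1 − 0.797)/2 ≈ 0.102, so 10%.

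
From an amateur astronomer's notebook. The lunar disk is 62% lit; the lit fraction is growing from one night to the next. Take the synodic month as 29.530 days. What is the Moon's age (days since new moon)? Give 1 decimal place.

From f = (1 − cos θ)/2: cos θ = 1 − 2×0.62 = -0.240; arccos → 103.9°.
The Moon is waxing (0°–180°), so θ = 103.9° directly.
At 360°/29.530 d per day, 103.9° corresponds to 8.52 days.

8.5 days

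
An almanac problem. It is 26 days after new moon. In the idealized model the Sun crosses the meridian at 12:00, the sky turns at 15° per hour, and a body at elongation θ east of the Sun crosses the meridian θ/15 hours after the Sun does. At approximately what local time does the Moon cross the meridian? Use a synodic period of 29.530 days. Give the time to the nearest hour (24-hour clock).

Phase angle: θ = 360°·(26 d)/(29.530 d) = 317.0°.
The Moon trails the Sun by θ/15 = 317.0/15 ≈ 21.13 hours.
12:00 + 21.13 h ≈ 09:08 → 09:00 to the nearest hour.

09:00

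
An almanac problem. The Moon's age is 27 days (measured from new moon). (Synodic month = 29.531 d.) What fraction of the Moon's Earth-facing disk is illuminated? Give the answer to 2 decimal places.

The Moon has covered 27/29.531 of its cycle, so θ ≈ 360° × 27/29.531 = 329.1°.
cos 329.1° = 0.858, so f = (1 − 0.858)/2 = 0.071.

0.07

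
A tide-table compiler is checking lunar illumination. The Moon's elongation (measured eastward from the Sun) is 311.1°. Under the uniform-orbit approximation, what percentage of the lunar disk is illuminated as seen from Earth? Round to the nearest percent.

f = (1 − cos 311.1°)/2 = (1 − 0.657)/2 ≈ 0.171, i.e. 17%.

17%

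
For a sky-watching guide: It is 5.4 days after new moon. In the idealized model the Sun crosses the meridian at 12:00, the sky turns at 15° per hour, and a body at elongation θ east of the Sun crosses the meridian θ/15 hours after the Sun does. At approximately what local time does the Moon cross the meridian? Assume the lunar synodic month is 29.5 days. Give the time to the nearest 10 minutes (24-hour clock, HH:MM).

Phase angle: θ = 360°·(5.4 d)/(29.5 d) = 65.9°.
Delay after the Sun = 65.9° / (15°/h) ≈ 4.39 h.
12:00 + 4.393 h ≈ 16:24 → 16:20 to the nearest ten minutes.

16:20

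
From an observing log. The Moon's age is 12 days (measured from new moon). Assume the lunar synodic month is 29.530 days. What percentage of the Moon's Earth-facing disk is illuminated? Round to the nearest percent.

92%

The Moon has covered 12/29.530 of its cycle, so θ ≈ 360° × 12/29.530 = 146.3°.
Illuminated fraction = (1 − cos 146.3°)/2 = (1 − (-0.832))/2 ≈ 0.916, so 92%.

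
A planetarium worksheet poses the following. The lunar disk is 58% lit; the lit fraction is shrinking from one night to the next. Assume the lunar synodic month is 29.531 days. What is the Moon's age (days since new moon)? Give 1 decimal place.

cos θ = 1 − 2f = -0.160, giving a principal value of 99.2°.
A waning Moon lies in 180°–360°, so θ = 360° − 99.2° = 260.8°.
Age = 29.531 × 260.8°/360° ≈ 21.39 days.

21.4 days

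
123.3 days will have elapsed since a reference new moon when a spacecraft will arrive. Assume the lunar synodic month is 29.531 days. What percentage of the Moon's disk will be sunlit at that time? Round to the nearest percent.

27%

Reduce mod P: 123.3 − 4×29.531 = 5.18 d into the current lunation.
The Moon has covered 5.18/29.531 of its cycle, so θ ≈ 360° × 5.18/29.531 = 63.1°.
With cos θ = 0.452, the lit fraction is (1 − 0.452)/2 ≈ 0.274, so 27%.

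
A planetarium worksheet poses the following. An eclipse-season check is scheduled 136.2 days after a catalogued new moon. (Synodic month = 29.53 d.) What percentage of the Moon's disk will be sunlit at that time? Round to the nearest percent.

136.2/29.53 = 4.612 lunations, so 4 complete cycles and 18.08 d into the next.
Phase angle: θ = 360°·(18.08 d)/(29.53 d) = 220.4°.
With cos θ = (-0.761), the lit fraction is (1 − (-0.761))/2 ≈ 0.881, so 88%.

88%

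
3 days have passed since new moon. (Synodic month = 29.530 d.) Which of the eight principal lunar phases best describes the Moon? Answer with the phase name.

waxing crescent

θ ≈ 360° × 3/29.530 = 37°, which falls in the waxing crescent sector.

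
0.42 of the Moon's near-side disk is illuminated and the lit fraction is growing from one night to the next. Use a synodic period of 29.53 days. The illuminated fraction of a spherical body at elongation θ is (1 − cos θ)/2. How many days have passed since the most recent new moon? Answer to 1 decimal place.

6.6 days

From f = (1 − cos θ)/2: cos θ = 1 − 2×0.42 = 0.160; arccos → 80.8°.
Waxing ⇒ before full, so θ = 80.8°.
Age = 29.53 × 80.8°/360° ≈ 6.63 days.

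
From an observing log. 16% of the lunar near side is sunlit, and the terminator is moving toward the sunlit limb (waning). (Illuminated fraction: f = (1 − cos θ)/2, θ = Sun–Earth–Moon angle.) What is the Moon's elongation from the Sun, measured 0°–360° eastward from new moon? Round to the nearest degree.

313°

Invert f = (1 − cos θ)/2 to get cos θ = 1 − 2(0.16) = 0.680, hence θ₀ = arccos 0.680 = 47.2°.
A waning Moon lies in 180°–360°, so θ = 360° − 47.2° = 312.8°.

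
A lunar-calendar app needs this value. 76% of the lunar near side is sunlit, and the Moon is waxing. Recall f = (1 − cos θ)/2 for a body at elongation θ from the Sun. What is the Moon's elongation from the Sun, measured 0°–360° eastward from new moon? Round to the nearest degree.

121°

cos θ = 1 − 2f = -0.520, giving a principal value of 121.3°.
Before full moon the principal value applies: θ = 121.3°.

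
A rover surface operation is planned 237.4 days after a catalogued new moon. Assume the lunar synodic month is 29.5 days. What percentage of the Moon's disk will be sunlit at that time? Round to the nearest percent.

Reduce mod P: 237.4 − 8×29.5 = 1.40 d into the current lunation.
Phase angle: θ = 360°·(1.40 d)/(29.5 d) = 17.1°.
Illuminated fraction = (1 − cos 17.1°)/2 = (1 − 0.956)/2 ≈ 0.022, so 2%.

2%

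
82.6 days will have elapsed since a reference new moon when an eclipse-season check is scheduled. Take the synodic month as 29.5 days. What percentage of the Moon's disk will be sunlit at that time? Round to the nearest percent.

Reduce mod P: 82.6 − 2×29.5 = 23.60 d into the current lunation.
Phase angle: θ = 360°·(23.60 d)/(29.5 d) = 288.0°.
With cos θ = 0.309, the lit fraction is (1 − 0.309)/2 ≈ 0.345, so 35%.

35%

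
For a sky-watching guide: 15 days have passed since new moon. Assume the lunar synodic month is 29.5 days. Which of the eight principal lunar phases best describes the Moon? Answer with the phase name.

At 15/29.5 of the cycle, θ ≈ 183° — the full moon range.

full moon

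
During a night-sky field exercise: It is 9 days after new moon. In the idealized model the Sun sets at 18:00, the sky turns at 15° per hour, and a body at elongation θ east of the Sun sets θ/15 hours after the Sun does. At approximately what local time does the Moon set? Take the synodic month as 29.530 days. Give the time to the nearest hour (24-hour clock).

01:00

Phase angle: θ = 360°·(9 d)/(29.530 d) = 109.7°.
At 15° of sky rotation per hour, 109.7° corresponds to a 7.31 h lag.
18:00 + 7.31 h ≈ 01:19 → 01:00 to the nearest hour.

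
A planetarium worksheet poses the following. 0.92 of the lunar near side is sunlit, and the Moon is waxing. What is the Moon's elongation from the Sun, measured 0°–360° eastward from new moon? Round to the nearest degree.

147°

From f = (1 − cos θ)/2: cos θ = 1 − 2×0.92 = -0.840; arccos → 147.1°.
The Moon is waxing (0°–180°), so θ = 147.1° directly.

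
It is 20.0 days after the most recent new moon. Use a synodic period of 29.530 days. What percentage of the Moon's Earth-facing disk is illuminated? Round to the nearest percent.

Phase angle: θ = 360°·(20.0 d)/(29.530 d) = 243.8°.
Illuminated fraction = (1 − cos 243.8°)/2 = (1 − (-0.441))/2 ≈ 0.721, so 72%.

72%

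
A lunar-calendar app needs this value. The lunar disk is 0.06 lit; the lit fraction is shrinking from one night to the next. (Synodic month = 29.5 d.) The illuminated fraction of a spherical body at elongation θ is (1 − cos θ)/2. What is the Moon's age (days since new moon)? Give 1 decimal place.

From f = (1 − cos θ)/2: cos θ = 1 − 2×0.06 = 0.880; arccos → 28.4°.
A waning Moon lies in 180°–360°, so θ = 360° − 28.4° = 331.6°.
Age = 29.5 × 331.6°/360° ≈ 27.18 days.

27.2 days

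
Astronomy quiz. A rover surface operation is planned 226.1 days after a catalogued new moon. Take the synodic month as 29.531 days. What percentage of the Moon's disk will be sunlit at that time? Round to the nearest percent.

78%

Reduce mod P: 226.1 − 7×29.531 = 19.38 d into the current lunation.
Phase angle: θ = 360°·(19.38 d)/(29.531 d) = 236.3°.
Illuminated fraction = (1 − cos 236.3°)/2 = (1 − (-0.555))/2 ≈ 0.777, so 78%.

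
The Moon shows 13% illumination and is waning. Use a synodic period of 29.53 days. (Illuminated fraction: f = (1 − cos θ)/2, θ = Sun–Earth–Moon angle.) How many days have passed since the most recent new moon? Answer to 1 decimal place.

26.1 days

cos θ = 1 − 2f = 0.740, giving a principal value of 42.3°.
Waning ⇒ past full, so θ = 360° − 42.3° = 317.7°.
At 360°/29.53 d per day, 317.7° corresponds to 26.06 days.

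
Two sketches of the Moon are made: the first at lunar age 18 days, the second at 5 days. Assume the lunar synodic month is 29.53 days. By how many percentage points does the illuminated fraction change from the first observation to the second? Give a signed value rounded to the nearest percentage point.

-63 percentage points

First observation: θ = 360°·18/29.53 = 219.4°, so f = 0.886.
Second observation: θ = 61.0°, f = 0.257.
Δf = 0.257 − 0.886 = -0.629, i.e. -63 pp.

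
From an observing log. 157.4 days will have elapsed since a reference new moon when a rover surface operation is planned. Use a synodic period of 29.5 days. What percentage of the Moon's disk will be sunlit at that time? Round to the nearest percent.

157.4 d spans 5 complete synodic months (5 × 29.5 = 147.50 d) plus 9.90 d.
Phase angle: θ = 360°·(9.90 d)/(29.5 d) = 120.8°.
cos 120.8° = (-0.512), so f = (1 − (-0.512))/2 = 0.756, so 76%.

76%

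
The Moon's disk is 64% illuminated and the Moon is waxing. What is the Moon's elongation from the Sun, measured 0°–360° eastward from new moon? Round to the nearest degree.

cos θ = 1 − 2f = -0.280, giving a principal value of 106.3°.
The Moon is waxing (0°–180°), so θ = 106.3° directly.

106°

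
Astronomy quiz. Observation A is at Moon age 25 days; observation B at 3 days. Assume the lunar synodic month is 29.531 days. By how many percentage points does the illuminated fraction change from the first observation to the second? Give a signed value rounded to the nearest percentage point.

-12 pp

First observation: θ = 360°·25/29.531 = 304.8°, so f = 0.215.
Second observation: θ = 36.6°, f = 0.098.
Δf = 0.098 − 0.215 = -0.116, i.e. -12 pp.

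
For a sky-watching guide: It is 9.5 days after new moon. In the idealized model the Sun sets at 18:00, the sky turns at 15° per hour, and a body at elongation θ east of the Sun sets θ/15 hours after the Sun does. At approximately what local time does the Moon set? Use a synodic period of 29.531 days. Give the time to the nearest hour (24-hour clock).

02:00

Phase angle: θ = 360°·(9.5 d)/(29.531 d) = 115.8°.
Delay after the Sun = 115.8° / (15°/h) ≈ 7.72 h.
18:00 + 7.72 h ≈ 01:43 → 02:00 to the nearest hour.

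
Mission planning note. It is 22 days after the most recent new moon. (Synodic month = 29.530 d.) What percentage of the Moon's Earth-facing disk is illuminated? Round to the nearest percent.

The Moon has covered 22/29.530 of its cycle, so θ ≈ 360° × 22/29.530 = 268.2°.
cos 268.2° = (-0.031), so f = (1 − (-0.031))/2 = 0.516, so 52%.

52%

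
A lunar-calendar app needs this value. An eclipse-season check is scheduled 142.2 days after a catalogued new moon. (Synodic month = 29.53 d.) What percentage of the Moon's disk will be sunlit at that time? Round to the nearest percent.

30%

Reduce mod P: 142.2 − 4×29.53 = 24.08 d into the current lunation.
Phase angle: θ = 360°·(24.08 d)/(29.53 d) = 293.6°.
Illuminated fraction = (1 − cos 293.6°)/2 = (1 − 0.400)/2 ≈ 0.300, so 30%.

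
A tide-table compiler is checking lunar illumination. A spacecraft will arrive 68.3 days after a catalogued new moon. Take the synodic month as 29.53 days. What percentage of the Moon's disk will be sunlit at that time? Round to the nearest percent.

68.3/29.53 = 2.313 lunations, so 2 complete cycles and 9.24 d into the next.
Elongation θ = 360° × 9.24/29.53 ≈ 112.6°.
With cos θ = (-0.385), the lit fraction is (1 − (-0.385))/2 ≈ 0.693, so 69%.

69%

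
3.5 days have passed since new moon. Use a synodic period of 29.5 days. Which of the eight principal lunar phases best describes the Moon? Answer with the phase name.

waxing crescent

θ ≈ 360° × 3.5/29.5 = 43°, which falls in the waxing crescent sector.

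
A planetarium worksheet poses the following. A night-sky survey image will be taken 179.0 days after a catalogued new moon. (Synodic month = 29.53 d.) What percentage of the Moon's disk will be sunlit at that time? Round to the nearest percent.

179.0 d spans 6 complete synodic months (6 × 29.53 = 177.18 d) plus 1.82 d.
The Moon has covered 1.82/29.53 of its cycle, so θ ≈ 360° × 1.82/29.53 = 22.2°.
cos 22.2° = 0.926, so f = (1 − 0.926)/2 = 0.037, so 4%.

4%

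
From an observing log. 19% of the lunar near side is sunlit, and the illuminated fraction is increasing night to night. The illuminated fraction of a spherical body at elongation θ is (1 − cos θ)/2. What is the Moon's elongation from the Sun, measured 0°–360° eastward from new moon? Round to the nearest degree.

52°

Invert f = (1 − cos θ)/2 to get cos θ = 1 − 2(0.19) = 0.620, hence θ₀ = arccos 0.620 = 51.7°.
Before full moon the principal value applies: θ = 51.7°.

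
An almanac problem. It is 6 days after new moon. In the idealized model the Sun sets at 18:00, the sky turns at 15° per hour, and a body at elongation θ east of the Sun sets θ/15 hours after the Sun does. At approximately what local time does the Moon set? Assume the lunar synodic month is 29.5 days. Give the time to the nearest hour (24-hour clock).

Phase angle: θ = 360°·(6 d)/(29.5 d) = 73.2°.
The Moon trails the Sun by θ/15 = 73.2/15 ≈ 4.88 hours.
18:00 + 4.88 h ≈ 22:53 → 23:00 to the nearest hour.

23:00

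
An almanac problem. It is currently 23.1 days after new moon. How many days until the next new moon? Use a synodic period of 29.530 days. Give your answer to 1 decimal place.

6.4 days

One full lunation from the last new moon is 29.530 d; remaining = 29.530 − 23.1 = 6.430 d.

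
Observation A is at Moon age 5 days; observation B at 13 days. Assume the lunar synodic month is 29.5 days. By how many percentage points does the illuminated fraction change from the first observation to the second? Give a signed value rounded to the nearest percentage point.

θ₁ = 360° × 5/29.5 = 61.0°, f₁ = (1 − cos θ₁)/2 = 0.258.
θ₂ = 360° × 13/29.5 = 158.6°, f₂ = (1 − cos θ₂)/2 = 0.966.
Change = f₂ − f₁ = +0.708 → +71 percentage points.

+71 pp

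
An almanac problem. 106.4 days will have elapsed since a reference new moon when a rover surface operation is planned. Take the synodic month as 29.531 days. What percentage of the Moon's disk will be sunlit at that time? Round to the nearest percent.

90%

Reduce mod P: 106.4 − 3×29.531 = 17.81 d into the current lunation.
Elongation θ = 360° × 17.81/29.531 ≈ 217.1°.
Illuminated fraction = (1 − cos 217.1°)/2 = (1 − (-0.798))/2 ≈ 0.899, so 90%.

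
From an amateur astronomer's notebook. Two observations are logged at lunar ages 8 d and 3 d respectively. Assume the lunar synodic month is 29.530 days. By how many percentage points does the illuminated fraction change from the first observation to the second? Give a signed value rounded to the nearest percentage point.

θ₁ = 360° × 8/29.530 = 97.5°, f₁ = (1 − cos θ₁)/2 = 0.566.
θ₂ = 360° × 3/29.530 = 36.6°, f₂ = (1 − cos θ₂)/2 = 0.098.
Change = f₂ − f₁ = -0.467 → -47 percentage points.

-47 percentage points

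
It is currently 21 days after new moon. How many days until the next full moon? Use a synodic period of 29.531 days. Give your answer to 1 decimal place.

Full moon is 0.5 of the way through the cycle: age 0.5 × 29.531 = 14.765 d.
Already past this cycle's full moon; the next is at 14.765 + 29.531 = 44.296 d, so 44.296 − 21 = 23.296 days.

23.3 days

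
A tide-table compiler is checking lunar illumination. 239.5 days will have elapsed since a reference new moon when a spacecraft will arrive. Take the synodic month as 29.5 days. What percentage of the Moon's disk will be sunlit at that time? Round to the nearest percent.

Reduce mod P: 239.5 − 8×29.5 = 3.50 d into the current lunation.
The Moon has covered 3.50/29.5 of its cycle, so θ ≈ 360° × 3.50/29.5 = 42.7°.
Illuminated fraction = (1 − cos 42.7°)/2 = (1 − 0.735)/2 ≈ 0.133, so 13%.

13%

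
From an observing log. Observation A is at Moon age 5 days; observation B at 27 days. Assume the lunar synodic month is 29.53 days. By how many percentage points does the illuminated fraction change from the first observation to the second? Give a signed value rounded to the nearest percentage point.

θ₁ = 360° × 5/29.53 = 61.0°, f₁ = (1 − cos θ₁)/2 = 0.257.
θ₂ = 360° × 27/29.53 = 329.2°, f₂ = (1 − cos θ₂)/2 = 0.071.
Change = f₂ − f₁ = -0.187 → -19 percentage points.

-19 percentage points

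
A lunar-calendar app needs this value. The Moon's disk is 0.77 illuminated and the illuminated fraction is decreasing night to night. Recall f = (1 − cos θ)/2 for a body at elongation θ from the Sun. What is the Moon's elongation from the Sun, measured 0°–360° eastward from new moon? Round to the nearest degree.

Invert f = (1 − cos θ)/2 to get cos θ = 1 − 2(0.77) = -0.540, hence θ₀ = arccos -0.540 = 122.7°.
A waning Moon lies in 180°–360°, so θ = 360° − 122.7° = 237.3°.

237°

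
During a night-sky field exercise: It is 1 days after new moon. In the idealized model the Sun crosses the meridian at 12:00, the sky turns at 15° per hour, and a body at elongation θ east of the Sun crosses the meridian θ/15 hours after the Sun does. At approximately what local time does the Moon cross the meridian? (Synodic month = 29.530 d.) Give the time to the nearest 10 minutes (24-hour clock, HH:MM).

The Moon has covered 1/29.530 of its cycle, so θ ≈ 360° × 1/29.530 = 12.2°.
The Moon trails the Sun by θ/15 = 12.2/15 ≈ 0.81 hours.
12:00 + 0.813 h ≈ 12:49 → 12:50 to the nearest ten minutes.

12:50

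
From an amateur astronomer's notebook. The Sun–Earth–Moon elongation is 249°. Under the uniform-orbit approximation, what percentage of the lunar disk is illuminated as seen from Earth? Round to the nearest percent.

Half-versine of 249°: (1 − (-0.358))/2 = 0.679, i.e. 68%.

68%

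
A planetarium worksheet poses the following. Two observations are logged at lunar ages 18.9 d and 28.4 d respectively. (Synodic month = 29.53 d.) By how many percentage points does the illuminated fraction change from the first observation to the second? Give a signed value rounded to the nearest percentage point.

-80 percentage points

First observation: θ = 360°·18.9/29.53 = 230.4°, so f = 0.819.
Second observation: θ = 346.2°, f = 0.014.
Δf = 0.014 − 0.819 = -0.804, i.e. -80 pp.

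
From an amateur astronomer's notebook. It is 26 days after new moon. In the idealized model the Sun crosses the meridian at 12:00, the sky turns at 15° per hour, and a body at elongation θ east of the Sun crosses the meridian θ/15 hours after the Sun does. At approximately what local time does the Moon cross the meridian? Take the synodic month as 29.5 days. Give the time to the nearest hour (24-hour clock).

Elongation θ = 360° × 26/29.5 ≈ 317.3°.
The Moon trails the Sun by θ/15 = 317.3/15 ≈ 21.15 hours.
12:00 + 21.15 h ≈ 09:09 → 09:00 to the nearest hour.

09:00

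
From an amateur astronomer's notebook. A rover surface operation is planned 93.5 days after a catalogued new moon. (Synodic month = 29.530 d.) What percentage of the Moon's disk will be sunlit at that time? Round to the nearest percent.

93.5 d spans 3 complete synodic months (3 × 29.530 = 88.59 d) plus 4.91 d.
The Moon has covered 4.91/29.530 of its cycle, so θ ≈ 360° × 4.91/29.530 = 59.9°.
Illuminated fraction = (1 − cos 59.9°)/2 = (1 − 0.502)/2 ≈ 0.249, so 25%.

25%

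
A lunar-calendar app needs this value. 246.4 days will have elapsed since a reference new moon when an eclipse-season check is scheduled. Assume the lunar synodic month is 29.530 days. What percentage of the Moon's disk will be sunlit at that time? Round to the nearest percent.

78%

Reduce mod P: 246.4 − 8×29.530 = 10.16 d into the current lunation.
The Moon has covered 10.16/29.530 of its cycle, so θ ≈ 360° × 10.16/29.530 = 123.9°.
With cos θ = (-0.557), the lit fraction is (1 − (-0.557))/2 ≈ 0.779, so 78%.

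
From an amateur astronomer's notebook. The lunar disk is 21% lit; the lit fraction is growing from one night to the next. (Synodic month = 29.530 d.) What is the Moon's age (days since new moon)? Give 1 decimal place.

4.5 days

From f = (1 − cos θ)/2: cos θ = 1 − 2×0.21 = 0.580; arccos → 54.5°.
Before full moon the principal value applies: θ = 54.5°.
Age = 29.530 × 54.5°/360° ≈ 4.47 days.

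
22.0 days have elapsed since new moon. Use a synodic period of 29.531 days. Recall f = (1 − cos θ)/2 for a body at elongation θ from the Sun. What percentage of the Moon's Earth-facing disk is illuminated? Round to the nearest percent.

52%

Phase angle: θ = 360°·(22.0 d)/(29.531 d) = 268.2°.
With cos θ = (-0.032), the lit fraction is (1 − (-0.032))/2 ≈ 0.516, so 52%.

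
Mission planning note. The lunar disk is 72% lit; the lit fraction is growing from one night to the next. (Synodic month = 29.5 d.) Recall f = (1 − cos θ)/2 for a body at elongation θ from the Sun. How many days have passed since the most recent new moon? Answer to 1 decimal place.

From f = (1 − cos θ)/2: cos θ = 1 − 2×0.72 = -0.440; arccos → 116.1°.
Waxing ⇒ before full, so θ = 116.1°.
That fraction of the synodic month is 116.1/360 × 29.5 d ≈ 9.51 d.

9.5 days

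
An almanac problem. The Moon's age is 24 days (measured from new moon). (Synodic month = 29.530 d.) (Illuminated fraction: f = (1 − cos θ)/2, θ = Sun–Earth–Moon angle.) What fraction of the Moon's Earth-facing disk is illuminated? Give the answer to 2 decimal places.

Elongation θ = 360° × 24/29.530 ≈ 292.6°.
cos 292.6° = 0.384, so f = (1 − 0.384)/2 = 0.308.

0.31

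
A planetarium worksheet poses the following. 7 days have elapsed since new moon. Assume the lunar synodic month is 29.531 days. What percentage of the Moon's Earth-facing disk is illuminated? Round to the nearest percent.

Phase angle: θ = 360°·(7 d)/(29.531 d) = 85.3°.
Illuminated fraction = (1 − cos 85.3°)/2 = (1 − 0.081)/2 ≈ 0.459, so 46%.

46%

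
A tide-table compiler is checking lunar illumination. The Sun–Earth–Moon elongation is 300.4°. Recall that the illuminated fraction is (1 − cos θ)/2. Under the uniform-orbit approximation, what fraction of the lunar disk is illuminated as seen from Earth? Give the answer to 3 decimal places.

0.247

Half-versine of 300.4°: (1 − 0.506)/2 = 0.247.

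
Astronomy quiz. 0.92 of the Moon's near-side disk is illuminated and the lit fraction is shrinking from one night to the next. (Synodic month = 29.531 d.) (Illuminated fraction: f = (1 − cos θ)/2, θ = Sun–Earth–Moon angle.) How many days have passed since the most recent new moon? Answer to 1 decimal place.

17.5 days

cos θ = 1 − 2f = -0.840, giving a principal value of 147.1°.
Waning ⇒ past full, so θ = 360° − 147.1° = 212.9°.
That fraction of the synodic month is 212.9/360 × 29.531 d ≈ 17.46 d.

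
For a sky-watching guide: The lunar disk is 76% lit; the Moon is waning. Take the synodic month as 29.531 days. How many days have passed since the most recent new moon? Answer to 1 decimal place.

cos θ = 1 − 2f = -0.520, giving a principal value of 121.3°.
Waning ⇒ past full, so θ = 360° − 121.3° = 238.7°.
That fraction of the synodic month is 238.7/360 × 29.531 d ≈ 19.58 d.

19.6 days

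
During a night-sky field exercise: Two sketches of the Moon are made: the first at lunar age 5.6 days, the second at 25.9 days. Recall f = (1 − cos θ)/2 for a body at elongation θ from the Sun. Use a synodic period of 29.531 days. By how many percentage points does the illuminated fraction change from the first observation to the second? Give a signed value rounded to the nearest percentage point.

First observation: θ = 360°·5.6/29.531 = 68.3°, so f = 0.315.
Second observation: θ = 315.7°, f = 0.142.
Δf = 0.142 − 0.315 = -0.173, i.e. -17 pp.

-17 pp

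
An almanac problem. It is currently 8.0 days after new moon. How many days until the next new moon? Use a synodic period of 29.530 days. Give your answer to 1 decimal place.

21.5 days

One full lunation from the last new moon is 29.530 d; remaining = 29.530 − 8.0 = 21.530 d.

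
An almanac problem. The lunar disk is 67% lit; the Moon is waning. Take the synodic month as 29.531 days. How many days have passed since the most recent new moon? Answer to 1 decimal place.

From f = (1 − cos θ)/2: cos θ = 1 − 2×0.67 = -0.340; arccos → 109.9°.
Waning ⇒ past full, so θ = 360° − 109.9° = 250.1°.
At 360°/29.531 d per day, 250.1° corresponds to 20.52 days.

20.5 days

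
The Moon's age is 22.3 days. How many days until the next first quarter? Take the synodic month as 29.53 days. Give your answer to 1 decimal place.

First quarter is 0.25 of the way through the cycle: age 0.25 × 29.53 = 7.383 d.
This lunation's first quarter (7.383 d) has passed, so add one period: 36.913 − 22.3 = 14.613 days.

14.6 days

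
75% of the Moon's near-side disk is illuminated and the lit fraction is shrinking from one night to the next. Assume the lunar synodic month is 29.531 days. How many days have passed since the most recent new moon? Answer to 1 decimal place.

From f = (1 − cos θ)/2: cos θ = 1 − 2×0.75 = -0.500; arccos → 120.0°.
Waning ⇒ past full, so θ = 360° − 120.0° = 240.0°.
That fraction of the synodic month is 240.0/360 × 29.531 d ≈ 19.69 d.

19.7 days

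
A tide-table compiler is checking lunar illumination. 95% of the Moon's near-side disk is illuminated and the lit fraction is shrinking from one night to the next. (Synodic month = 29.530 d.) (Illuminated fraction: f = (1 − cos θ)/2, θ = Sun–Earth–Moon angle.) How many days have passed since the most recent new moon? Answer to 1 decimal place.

cos θ = 1 − 2f = -0.900, giving a principal value of 154.2°.
A waning Moon lies in 180°–360°, so θ = 360° − 154.2° = 205.8°.
That fraction of the synodic month is 205.8/360 × 29.530 d ≈ 16.88 d.

16.9 days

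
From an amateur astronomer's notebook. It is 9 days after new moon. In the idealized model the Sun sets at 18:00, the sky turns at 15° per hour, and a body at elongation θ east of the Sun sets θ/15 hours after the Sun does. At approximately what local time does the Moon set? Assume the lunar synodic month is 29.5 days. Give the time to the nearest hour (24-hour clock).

01:00

Elongation θ = 360° × 9/29.5 ≈ 109.8°.
Delay after the Sun = 109.8° / (15°/h) ≈ 7.32 h.
18:00 + 7.32 h ≈ 01:19 → 01:00 to the nearest hour.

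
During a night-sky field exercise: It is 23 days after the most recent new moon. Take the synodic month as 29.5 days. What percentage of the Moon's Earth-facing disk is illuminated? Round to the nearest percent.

The Moon has covered 23/29.5 of its cycle, so θ ≈ 360° × 23/29.5 = 280.7°.
cos 280.7° = 0.185, so f = (1 − 0.185)/2 = 0.407, so 41%.

41%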